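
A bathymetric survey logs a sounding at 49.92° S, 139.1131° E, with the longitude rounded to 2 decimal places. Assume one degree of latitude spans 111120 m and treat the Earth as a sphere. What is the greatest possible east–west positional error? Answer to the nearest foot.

Rounding to 2 decimal places leaves the longitude within ±0.005° of the true value.
One degree of longitude at 49.92° is 111120 × cos 49.92° ≈ 111120 × 0.6439 = 71545.3 m.
So at most 0.005° × 71545.3 ≈ 357.727 m east–west.
Converting: 357.727 m × 3.2808 ft/m ≈ 1173.6 ft.

1174 feet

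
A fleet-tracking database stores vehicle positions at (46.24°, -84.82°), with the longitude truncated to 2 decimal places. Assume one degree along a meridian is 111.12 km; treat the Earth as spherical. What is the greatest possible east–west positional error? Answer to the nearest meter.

769 meters

Truncating at 2 decimal places can drop up to a full unit in the last place, so the longitude may be off by as much as 0.01°.
At latitude 46.24° a degree of longitude spans 111120 m × cos 46.24° = 111120 × 0.6916 ≈ 76854.9 m.
East–west error: 0.01° × 76854.9 m/° ≈ 768.549 m.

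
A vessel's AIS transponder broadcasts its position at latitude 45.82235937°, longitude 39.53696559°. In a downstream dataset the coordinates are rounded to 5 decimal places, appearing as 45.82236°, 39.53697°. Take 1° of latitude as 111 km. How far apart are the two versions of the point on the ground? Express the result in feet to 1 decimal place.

1.1 feet

Δlat = 45.82235937 − 45.82236 = -0.00000063°; Δlon = 39.53696559 − 39.53697 = -0.00000441°.
N–S: -0.00000063° × 111000 m/° = -0.06993 m.
East–west at this latitude: -0.00000441° × 111000 × cos 45.8224° ≈ -0.00000441 × 77354.3 = -0.341132 m.
Combined displacement = (0.06993² + 0.341132²)^½ ≈ 0.348226 m.
Converting: 0.348226 m × 3.2808 ft/m ≈ 1.1425 ft.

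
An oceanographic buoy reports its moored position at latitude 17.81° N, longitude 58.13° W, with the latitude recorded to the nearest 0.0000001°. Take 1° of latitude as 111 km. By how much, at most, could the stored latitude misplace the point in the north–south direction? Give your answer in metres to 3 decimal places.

Rounding to 7 decimal places leaves the latitude within ±5e-08° of the true value.
So the N–S error is at most 5e-08 × 111000 = 0.00555 m.

0.006 metres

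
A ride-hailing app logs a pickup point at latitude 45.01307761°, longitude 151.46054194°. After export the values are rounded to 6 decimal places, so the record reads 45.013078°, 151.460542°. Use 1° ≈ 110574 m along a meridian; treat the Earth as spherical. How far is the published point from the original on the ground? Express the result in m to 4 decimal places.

0.0434 m

The latitude changed by -0.00000039° and the longitude by -0.00000006°.
N–S: -0.00000039° × 110574 m/° = -0.0431239 m.
E–W at 45.0131°: -0.00000006° × 110574 × cos 45.0131° = -0.00000006 × 110574 × 0.7069 ≈ -0.00469019 m.
Hypotenuse of the two orthogonal shifts: √(0.0431239² + 0.00469019²) = 0.0433782 m.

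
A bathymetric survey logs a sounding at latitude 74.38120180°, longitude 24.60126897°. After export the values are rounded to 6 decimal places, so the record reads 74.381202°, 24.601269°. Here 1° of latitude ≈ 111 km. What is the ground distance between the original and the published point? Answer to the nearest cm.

Δlat = 74.38120180 − 74.381202 = -0.00000020°; Δlon = 24.60126897 − 24.601269 = -0.00000003°.
N–S: -0.00000020° × 111000 m/° = -0.0222 m.
E–W at 74.3812°: -0.00000003° × 111000 × cos 74.3812° = -0.00000003 × 111000 × 0.2692 ≈ -0.000896555 m.
Combined displacement = (0.0222² + 0.000896555²)^½ ≈ 0.0222181 m.
That is 0.0222181 m = 2.2218 cm.

2 cm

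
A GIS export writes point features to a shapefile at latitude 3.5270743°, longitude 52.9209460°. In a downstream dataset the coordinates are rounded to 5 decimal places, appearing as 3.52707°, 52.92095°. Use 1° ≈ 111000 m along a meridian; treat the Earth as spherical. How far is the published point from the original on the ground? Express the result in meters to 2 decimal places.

0.65 meters

The latitude changed by +0.0000043° and the longitude by -0.0000040°.
N–S: 0.0000043° × 111000 m/° = 0.4773 m.
East–west at this latitude: -0.0000040° × 111000 × cos 3.52707° ≈ -0.0000040 × 110790 = -0.443159 m.
Hypotenuse of the two orthogonal shifts: √(0.4773² + 0.443159²) = 0.65131 m.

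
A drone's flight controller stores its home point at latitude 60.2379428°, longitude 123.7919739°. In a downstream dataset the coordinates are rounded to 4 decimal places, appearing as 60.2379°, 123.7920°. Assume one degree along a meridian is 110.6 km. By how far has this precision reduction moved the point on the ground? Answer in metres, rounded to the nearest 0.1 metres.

The latitude changed by +0.0000428° and the longitude by -0.0000261°.
N–S: 0.0000428° × 110600 m/° = 4.73368 m.
East–west at this latitude: -0.0000261° × 110600 × cos 60.2379° ≈ -0.0000261 × 54901.8 = -1.43294 m.
Hypotenuse of the two orthogonal shifts: √(4.73368² + 1.43294²) = 4.94581 m.

4.9 metres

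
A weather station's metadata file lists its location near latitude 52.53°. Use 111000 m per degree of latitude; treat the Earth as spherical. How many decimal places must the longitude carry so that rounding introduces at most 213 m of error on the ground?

At 52.53° one degree of longitude covers 111000 × cos 52.53° ≈ 111000 × 0.6083 ≈ 67526.4 m.
With N decimal places the half-ulp bound is 0.5·10⁻ᴺ°, or 0.5·10⁻ᴺ × 67526.4 m on the ground.
Need 0.5 × 67526.4 × 10⁻ᴺ ≤ 213 → 10⁻ᴺ ≤ 6.309e-03, so N ≥ 2.20.
So 3 decimal places suffice (33.8 m); 2 would allow up to 338 m.

3 decimal places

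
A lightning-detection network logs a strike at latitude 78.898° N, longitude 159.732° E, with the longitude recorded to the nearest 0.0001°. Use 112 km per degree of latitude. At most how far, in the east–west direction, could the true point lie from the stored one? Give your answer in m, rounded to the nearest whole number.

1 m

Rounding to 4 decimal places leaves the longitude within ±5e-05° of the true value.
One degree of longitude at 78.898° is 112000 × cos 78.898° ≈ 112000 × 0.1926 = 21566.3 m.
Maximum E–W displacement: 5e-05 × 21566.3 = 1.07831 m.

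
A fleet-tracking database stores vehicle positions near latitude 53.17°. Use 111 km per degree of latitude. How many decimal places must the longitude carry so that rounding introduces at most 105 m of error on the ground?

At 53.17° one degree of longitude covers 111000 × cos 53.17° ≈ 111000 × 0.5994 ≈ 66538.1 m.
N decimal places → at most half a unit in the last place, 0.5 × 10⁻ᴺ° = 66538.1/2 × 10⁻ᴺ m.
Need 0.5 × 66538.1 × 10⁻ᴺ ≤ 105 → 10⁻ᴺ ≤ 3.156e-03, so N ≥ 2.50.
So 3 decimal places suffice (33.3 m); 2 would allow up to 333 m.

3 decimal places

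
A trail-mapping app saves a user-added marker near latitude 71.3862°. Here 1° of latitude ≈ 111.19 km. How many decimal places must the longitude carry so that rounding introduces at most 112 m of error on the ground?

3

At 71.3862° one degree of longitude covers 111190 × cos 71.3862° ≈ 111190 × 0.3192 ≈ 35490.5 m.
With N decimal places the half-ulp bound is 0.5·10⁻ᴺ°, or 0.5·10⁻ᴺ × 35490.5 m on the ground.
Setting 17745.2 × 10⁻ᴺ ≤ 112 gives 10ᴺ ≥ 158.4, i.e. N ≥ 2.20.
So 3 decimal places suffice (17.7 m); 2 would allow up to 177 m.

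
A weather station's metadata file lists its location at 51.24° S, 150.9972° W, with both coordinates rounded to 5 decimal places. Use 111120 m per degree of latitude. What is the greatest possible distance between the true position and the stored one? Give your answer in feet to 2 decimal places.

Rounding to 5 decimal places leaves each coordinate within ±5e-06° of the true value.
North–south component: 5e-06° × 111120 = 0.5556 m.
E–W at 51.24°: 5e-06° × 111120 × cos 51.24° = 5e-06 × 111120 × 0.6261 ≈ 0.347839 m.
Combining orthogonally: (0.5556² + 0.347839²)^½ ≈ 0.655502 m.
In feet: 0.655502 m ÷ 0.3048 ≈ 2.1506 ft.

2.15 feet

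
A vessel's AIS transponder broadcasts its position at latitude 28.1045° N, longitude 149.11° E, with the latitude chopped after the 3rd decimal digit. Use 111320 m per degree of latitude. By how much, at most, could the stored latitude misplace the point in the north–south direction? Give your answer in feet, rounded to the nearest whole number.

Truncating at 3 decimal places can drop up to a full unit in the last place, so the latitude may be off by as much as 0.001°.
So the N–S error is at most 0.001 × 111320 = 111.32 m.
Converting: 111.32 m × 3.2808 ft/m ≈ 365.22 ft.

365 feet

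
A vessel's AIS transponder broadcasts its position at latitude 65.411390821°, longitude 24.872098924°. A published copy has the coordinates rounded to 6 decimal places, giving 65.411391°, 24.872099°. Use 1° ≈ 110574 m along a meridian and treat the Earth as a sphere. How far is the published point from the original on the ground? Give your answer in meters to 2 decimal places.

0.02 meters

Δlat = 65.411390821 − 65.411391 = -0.000000179°; Δlon = 24.872098924 − 24.872099 = -0.000000076°.
North–south shift: -0.000000179 × 110574 = -0.0197927 m.
East–west at this latitude: -0.000000076° × 110574 × cos 65.4114° ≈ -0.000000076 × 46009.8 = -0.00349675 m.
Combined displacement = (0.0197927² + 0.00349675²)^½ ≈ 0.0200993 m.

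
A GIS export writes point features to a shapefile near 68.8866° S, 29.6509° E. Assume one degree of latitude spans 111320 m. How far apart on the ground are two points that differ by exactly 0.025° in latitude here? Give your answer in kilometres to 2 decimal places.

2.78 kilometres

Along a meridian 0.025° is 0.025 × 111320 = 2783 m.
That is 2783 m = 2.783 km.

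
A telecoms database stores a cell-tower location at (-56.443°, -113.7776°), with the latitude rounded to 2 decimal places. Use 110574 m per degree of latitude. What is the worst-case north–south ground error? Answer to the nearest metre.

553 metres

Rounding to 2 decimal places leaves the latitude within ±0.005° of the true value.
North–south distance: 0.005° × 110574 m/° = 552.87 m.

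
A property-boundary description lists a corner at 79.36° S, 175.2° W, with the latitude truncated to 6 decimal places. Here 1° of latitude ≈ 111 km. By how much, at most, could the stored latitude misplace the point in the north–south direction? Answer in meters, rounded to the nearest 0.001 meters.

Truncating at 6 decimal places can drop up to a full unit in the last place, so the latitude may be off by as much as 1e-06°.
North–south distance: 1e-06° × 111000 m/° = 0.111 m.

0.111 meters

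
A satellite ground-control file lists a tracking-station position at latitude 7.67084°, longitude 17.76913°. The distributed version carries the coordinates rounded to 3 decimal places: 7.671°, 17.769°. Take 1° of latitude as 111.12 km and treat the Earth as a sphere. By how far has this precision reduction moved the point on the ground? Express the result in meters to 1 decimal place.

The latitude changed by -0.00016° and the longitude by +0.00013°.
North–south shift: -0.00016 × 111120 = -17.7792 m.
E–W at 7.671°: 0.00013° × 111120 × cos 7.671° = 0.00013 × 111120 × 0.9911 ≈ 14.3163 m.
Distance: √(17.7792² + 14.3163²) ≈ 22.8267 m.

22.8 meters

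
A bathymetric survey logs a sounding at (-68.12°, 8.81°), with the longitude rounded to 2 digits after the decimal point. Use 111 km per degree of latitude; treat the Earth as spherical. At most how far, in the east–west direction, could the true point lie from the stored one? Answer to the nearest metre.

Rounding to 2 decimal places leaves the longitude within ±0.005° of the true value.
Parallels shrink by cos φ, so at 68.12° a degree of longitude is 111000 × 0.3727 ≈ 41365.7 m.
Maximum E–W displacement: 0.005 × 41365.7 = 206.828 m.

207 metres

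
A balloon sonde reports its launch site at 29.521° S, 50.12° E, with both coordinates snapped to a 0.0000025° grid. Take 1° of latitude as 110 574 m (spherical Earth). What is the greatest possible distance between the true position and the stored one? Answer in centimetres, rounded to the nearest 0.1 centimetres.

With a 0.0000025° grid the true value lies within half a step, ±0.0000025°/2 = ±1.25e-06°, of the stored one.
Latitude error → 1.25e-06 × 110574 = 0.138217 m along the meridian.
East–west component at 29.521°: 1.25e-06° × 110574 × cos 29.521° ≈ 1.25e-06 × 96218.7 ≈ 0.120273 m.
Worst case both components are at the extreme and orthogonal: √(0.138217² + 0.120273²) ≈ 0.183221 m.
That is 0.183221 m = 18.322 cm.

18.3 centimetres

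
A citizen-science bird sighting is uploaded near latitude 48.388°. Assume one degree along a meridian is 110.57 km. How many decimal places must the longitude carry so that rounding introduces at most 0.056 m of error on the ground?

6 decimal places

At 48.388° one degree of longitude covers 110570 × cos 48.388° ≈ 110570 × 0.6641 ≈ 73427.6 m.
N decimal places → at most half a unit in the last place, 0.5 × 10⁻ᴺ° = 73427.6/2 × 10⁻ᴺ m.
Need 0.5 × 73427.6 × 10⁻ᴺ ≤ 0.056 → 10⁻ᴺ ≤ 1.525e-06, so N ≥ 5.82.
At 5 places the error can reach 0.367 m, but 6 places keeps it to 0.0367 m.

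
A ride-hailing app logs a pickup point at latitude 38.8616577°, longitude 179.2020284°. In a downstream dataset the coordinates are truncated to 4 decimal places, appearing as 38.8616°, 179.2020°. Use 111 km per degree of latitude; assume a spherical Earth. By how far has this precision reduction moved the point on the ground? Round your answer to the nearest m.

Δlat = 38.8616577 − 38.8616 = +0.0000577°; Δlon = 179.2020284 − 179.2020 = +0.0000284°.
North–south shift: 0.0000577 × 111000 = 6.4047 m.
E–W at 38.8616°: 0.0000284° × 111000 × cos 38.8616° = 0.0000284 × 111000 × 0.7787 ≈ 2.45466 m.
Hypotenuse of the two orthogonal shifts: √(6.4047² + 2.45466²) = 6.85897 m.

7 m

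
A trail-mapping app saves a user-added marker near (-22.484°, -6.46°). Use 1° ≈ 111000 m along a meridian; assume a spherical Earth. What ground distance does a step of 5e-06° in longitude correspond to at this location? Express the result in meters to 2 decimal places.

0.51 meters

One degree of longitude here spans 111000 × cos 22.484° = 111000 × 0.9240 ≈ 102562 m; 5e-06° of that is 0.512812 m.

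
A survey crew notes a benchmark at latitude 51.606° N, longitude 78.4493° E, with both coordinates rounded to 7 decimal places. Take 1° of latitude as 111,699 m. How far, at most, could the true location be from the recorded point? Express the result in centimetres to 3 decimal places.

Rounding to 7 decimal places leaves each coordinate within ±5e-08° of the true value.
North–south component: 5e-08° × 111699 = 0.00558495 m.
E–W at 51.606°: 5e-08° × 111699 × cos 51.606° = 5e-08 × 111699 × 0.6211 ≈ 0.00346862 m.
The two errors are perpendicular, so the maximum displacement is √(0.00558495² + 0.00346862²) ≈ 0.00657442 m.
That is 0.00657442 m = 0.65744 cm.

0.657 centimetres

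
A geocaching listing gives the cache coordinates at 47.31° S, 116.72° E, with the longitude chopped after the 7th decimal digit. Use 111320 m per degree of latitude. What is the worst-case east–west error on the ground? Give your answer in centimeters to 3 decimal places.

Truncating at 7 decimal places can drop up to a full unit in the last place, so the longitude may be off by as much as 1e-07°.
At latitude 47.31° a degree of longitude spans 111320 m × cos 47.31° = 111320 × 0.6780 ≈ 75478.5 m.
Maximum E–W displacement: 1e-07 × 75478.5 = 0.00754785 m.
That is 0.00754785 m = 0.75478 cm.

0.755 centimeters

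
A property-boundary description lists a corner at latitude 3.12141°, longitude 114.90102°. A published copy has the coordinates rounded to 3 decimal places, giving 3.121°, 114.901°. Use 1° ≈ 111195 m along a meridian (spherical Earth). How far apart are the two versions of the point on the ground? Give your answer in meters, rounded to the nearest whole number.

46 meters

Δlat = 3.12141 − 3.121 = +0.00041°; Δlon = 114.90102 − 114.901 = +0.00002°.
N–S: 0.00041° × 111195 m/° = 45.59 m.
E–W at 3.121°: 0.00002° × 111195 × cos 3.121° = 0.00002 × 111195 × 0.9985 ≈ 2.2206 m.
Distance: √(45.59² + 2.2206²) ≈ 45.644 m.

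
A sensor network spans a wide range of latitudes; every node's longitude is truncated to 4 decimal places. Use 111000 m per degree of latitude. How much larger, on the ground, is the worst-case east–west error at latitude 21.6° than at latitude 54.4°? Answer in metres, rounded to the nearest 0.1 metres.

3.9 metres

Truncating at 4 decimal places can drop up to a full unit in the last place, so the longitude may be off by as much as 0.0001°.
At 21.6°: 0.0001° × 111000 × cos 21.6° = 0.0001 × 111000 × 0.9298 ≈ 10.321 m.
Error at 54.4° = 0.0001° × 111000 × cos 54.4° ≈ 11.1 × 0.5821 = 6.4616 m.
So the lower-latitude error exceeds the higher by 10.321 − 6.4616 = 3.859 m.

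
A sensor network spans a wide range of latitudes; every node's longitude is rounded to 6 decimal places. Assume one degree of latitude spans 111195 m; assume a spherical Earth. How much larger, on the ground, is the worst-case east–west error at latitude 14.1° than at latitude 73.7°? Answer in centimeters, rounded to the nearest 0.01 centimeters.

3.83 centimeters

Rounding to 6 decimal places leaves the longitude within ±5e-07° of the true value.
Error at 14.1° = 5e-07° × 111195 × cos 14.1° ≈ 0.055597 × 0.9699 = 0.053922 m.
Error at 73.7° = 5e-07° × 111195 × cos 73.7° ≈ 0.055597 × 0.2807 = 0.015604 m.
Difference: 0.053922 − 0.015604 = 0.038318 m.
That is 0.0383181 m = 3.8318 cm.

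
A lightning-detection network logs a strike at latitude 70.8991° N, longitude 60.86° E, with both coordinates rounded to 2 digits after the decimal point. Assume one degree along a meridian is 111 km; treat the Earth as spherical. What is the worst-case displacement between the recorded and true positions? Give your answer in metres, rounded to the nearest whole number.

Rounding to 2 decimal places leaves each coordinate within ±0.005° of the true value.
N–S: 0.005° × 111000 m/° = 555 m.
E–W at 70.8991°: 0.005° × 111000 × cos 70.8991° = 0.005 × 111000 × 0.3272 ≈ 181.614 m.
Combining orthogonally: (555² + 181.614²)^½ ≈ 583.96 m.

584 metres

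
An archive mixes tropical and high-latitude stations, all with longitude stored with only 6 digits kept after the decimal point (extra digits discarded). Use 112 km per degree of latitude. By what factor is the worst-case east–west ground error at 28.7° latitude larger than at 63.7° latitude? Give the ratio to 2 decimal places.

1.98

Truncating at 6 decimal places can drop up to a full unit in the last place, so the longitude may be off by as much as 1e-06°.
At 28.7°: 1e-06° × 112000 × cos 28.7° = 1e-06 × 112000 × 0.8771 ≈ 0.09824 m.
At 63.7°: 1e-06° × 112000 × cos 63.7° = 1e-06 × 112000 × 0.4431 ≈ 0.049624 m.
Ratio: 0.09824 / 0.049624 = cos 28.7° / cos 63.7° ≈ 1.9797.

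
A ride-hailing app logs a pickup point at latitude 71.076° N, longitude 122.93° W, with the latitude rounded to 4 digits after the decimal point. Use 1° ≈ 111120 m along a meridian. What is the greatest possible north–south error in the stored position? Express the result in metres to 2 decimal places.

Rounding to 4 decimal places leaves the latitude within ±5e-05° of the true value.
Along the meridian that is 5e-05° × 111120 m/° = 5.556 m.

5.56 metres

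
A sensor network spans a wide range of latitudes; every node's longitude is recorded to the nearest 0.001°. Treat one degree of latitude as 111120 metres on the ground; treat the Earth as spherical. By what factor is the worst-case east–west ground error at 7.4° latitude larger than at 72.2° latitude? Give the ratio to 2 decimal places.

Rounding to 3 decimal places leaves the longitude within ±0.0005° of the true value.
Error at 7.4° = 0.0005° × 111120 × cos 7.4° ≈ 55.56 × 0.9917 = 55.097 m.
Error at 72.2° = 0.0005° × 111120 × cos 72.2° ≈ 55.56 × 0.3057 = 16.984 m.
Ratio: 55.097 / 16.984 = cos 7.4° / cos 72.2° ≈ 3.2440.

3.24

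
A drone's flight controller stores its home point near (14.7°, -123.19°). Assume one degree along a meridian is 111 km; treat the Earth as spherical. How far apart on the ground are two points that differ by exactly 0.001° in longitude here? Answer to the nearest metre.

107 metres

One degree of longitude here spans 111000 × cos 14.7° = 111000 × 0.9673 ≈ 107367 m; 0.001° of that is 107.367 m.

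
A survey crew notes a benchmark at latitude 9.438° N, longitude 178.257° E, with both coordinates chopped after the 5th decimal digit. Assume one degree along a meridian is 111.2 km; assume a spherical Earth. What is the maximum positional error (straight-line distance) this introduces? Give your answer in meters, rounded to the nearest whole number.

Truncating at 5 decimal places can drop up to a full unit in the last place, so each coordinate may be off by as much as 1e-05°.
North–south component: 1e-05° × 111200 = 1.112 m.
E–W at 9.438°: 1e-05° × 111200 × cos 9.438° = 1e-05 × 111200 × 0.9865 ≈ 1.09695 m.
The two errors are perpendicular, so the maximum displacement is √(1.112² + 1.09695²) ≈ 1.562 m.

2 meters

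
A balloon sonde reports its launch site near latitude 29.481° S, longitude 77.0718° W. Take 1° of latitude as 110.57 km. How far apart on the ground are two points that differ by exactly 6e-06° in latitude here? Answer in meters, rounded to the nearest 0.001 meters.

Along a meridian 6e-06° is 6e-06 × 110570 = 0.66342 m.

0.663 meters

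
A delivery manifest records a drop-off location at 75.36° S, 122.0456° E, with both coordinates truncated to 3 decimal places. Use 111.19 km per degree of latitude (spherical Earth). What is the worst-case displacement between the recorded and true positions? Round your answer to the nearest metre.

Truncating at 3 decimal places can drop up to a full unit in the last place, so each coordinate may be off by as much as 0.001°.
North–south component: 0.001° × 111190 = 111.19 m.
E–W at 75.36°: 0.001° × 111190 × cos 75.36° = 0.001 × 111190 × 0.2527 ≈ 28.1027 m.
Combining orthogonally: (111.19² + 28.1027²)^½ ≈ 114.686 m.

115 metres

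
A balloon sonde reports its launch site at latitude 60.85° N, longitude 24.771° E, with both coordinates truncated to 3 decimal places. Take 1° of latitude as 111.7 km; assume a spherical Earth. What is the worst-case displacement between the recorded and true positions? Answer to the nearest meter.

124 meters

Truncating at 3 decimal places can drop up to a full unit in the last place, so each coordinate may be off by as much as 0.001°.
N–S: 0.001° × 111700 m/° = 111.7 m.
Longitude error → 0.001 × 111700 × cos 60.85° = 0.001 × 111700 × 0.4871 ≈ 54.4088 m.
Worst case both components are at the extreme and orthogonal: √(111.7² + 54.4088²) ≈ 124.247 m.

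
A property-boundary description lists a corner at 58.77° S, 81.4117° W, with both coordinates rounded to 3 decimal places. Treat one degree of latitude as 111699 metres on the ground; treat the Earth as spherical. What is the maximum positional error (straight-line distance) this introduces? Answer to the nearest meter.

63 meters

Rounding to 3 decimal places leaves each coordinate within ±0.0005° of the true value.
North–south component: 0.0005° × 111699 = 55.8495 m.
East–west component at 58.77°: 0.0005° × 111699 × cos 58.77° ≈ 0.0005 × 57913.1 ≈ 28.9566 m.
Worst case both components are at the extreme and orthogonal: √(55.8495² + 28.9566²) ≈ 62.9098 m.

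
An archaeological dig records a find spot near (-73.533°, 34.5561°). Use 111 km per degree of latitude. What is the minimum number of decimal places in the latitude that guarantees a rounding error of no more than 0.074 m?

One degree of latitude covers 111000 m.
Rounding to N decimal places gives at most 0.5 × 10⁻ᴺ degrees of error, i.e. 0.5 × 10⁻ᴺ × 111000 m.
Need 0.5 × 111000 × 10⁻ᴺ ≤ 0.074 → 10⁻ᴺ ≤ 1.333e-06, so N ≥ 5.88.
N = 5 would give 0.555 m (too coarse); N = 6 gives 0.0555 m ≤ 0.074 m.

6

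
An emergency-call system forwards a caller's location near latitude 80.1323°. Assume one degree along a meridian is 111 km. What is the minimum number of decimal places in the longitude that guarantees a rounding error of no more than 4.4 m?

4 decimal places

At 80.1323° one degree of longitude covers 111000 × cos 80.1323° ≈ 111000 × 0.1714 ≈ 19022.5 m.
With N decimal places the half-ulp bound is 0.5·10⁻ᴺ°, or 0.5·10⁻ᴺ × 19022.5 m on the ground.
Setting 9511.24 × 10⁻ᴺ ≤ 4.4 gives 10ᴺ ≥ 2162, i.e. N ≥ 3.33.
So 4 decimal places suffice (0.951 m); 3 would allow up to 9.51 m.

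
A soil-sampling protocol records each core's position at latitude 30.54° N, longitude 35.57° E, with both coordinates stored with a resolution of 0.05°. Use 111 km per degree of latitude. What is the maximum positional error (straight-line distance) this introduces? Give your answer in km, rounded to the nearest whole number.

4 km

With a 0.05° grid the true value lies within half a step, ±0.05°/2 = ±0.025°, of the stored one.
North–south component: 0.025° × 111000 = 2775 m.
E–W at 30.54°: 0.025° × 111000 × cos 30.54° = 0.025 × 111000 × 0.8613 ≈ 2390.04 m.
Combining orthogonally: (2775² + 2390.04²)^½ ≈ 3662.36 m.
That is 3662.36 m = 3.6624 km.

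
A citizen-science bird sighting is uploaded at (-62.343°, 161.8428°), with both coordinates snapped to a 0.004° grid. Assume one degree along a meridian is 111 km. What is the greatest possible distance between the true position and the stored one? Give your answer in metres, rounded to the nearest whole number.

With a 0.004° grid the true value lies within half a step, ±0.004°/2 = ±0.002°, of the stored one.
North–south component: 0.002° × 111000 = 222 m.
E–W at 62.343°: 0.002° × 111000 × cos 62.343° = 0.002 × 111000 × 0.4642 ≈ 103.047 m.
The two errors are perpendicular, so the maximum displacement is √(222² + 103.047²) ≈ 244.75 m.

245 metres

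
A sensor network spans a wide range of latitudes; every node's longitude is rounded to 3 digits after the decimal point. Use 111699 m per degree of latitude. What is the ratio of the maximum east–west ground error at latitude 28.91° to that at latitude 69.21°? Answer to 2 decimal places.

Rounding to 3 decimal places leaves the longitude within ±0.0005° of the true value.
At 28.91°: 0.0005° × 111699 × cos 28.91° = 0.0005 × 111699 × 0.8754 ≈ 48.89 m.
Error at 69.21° = 0.0005° × 111699 × cos 69.21° ≈ 55.849 × 0.3549 = 19.823 m.
The ratio reduces to cos 28.91° / cos 69.21° = 0.8754/0.3549 ≈ 2.4663.

2.47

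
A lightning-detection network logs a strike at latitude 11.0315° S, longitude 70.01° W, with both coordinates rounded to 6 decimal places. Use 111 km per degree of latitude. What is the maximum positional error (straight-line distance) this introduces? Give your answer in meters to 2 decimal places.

Rounding to 6 decimal places leaves each coordinate within ±5e-07° of the true value.
Latitude error → 5e-07 × 111000 = 0.0555 m along the meridian.
East–west component at 11.0315°: 5e-07° × 111000 × cos 11.0315° ≈ 5e-07 × 108949 ≈ 0.0544745 m.
Worst case both components are at the extreme and orthogonal: √(0.0555² + 0.0544745²) ≈ 0.0777671 m.

0.08 meters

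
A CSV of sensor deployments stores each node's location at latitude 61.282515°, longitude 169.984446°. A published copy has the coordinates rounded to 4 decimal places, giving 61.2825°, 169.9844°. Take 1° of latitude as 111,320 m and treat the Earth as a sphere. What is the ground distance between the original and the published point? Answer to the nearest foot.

10 feet

The latitude changed by +0.000015° and the longitude by +0.000046°.
North–south shift: 0.000015 × 111320 = 1.6698 m.
E–W at 61.2825°: 0.000046° × 111320 × cos 61.2825° = 0.000046 × 111320 × 0.4805 ≈ 2.46046 m.
Hypotenuse of the two orthogonal shifts: √(1.6698² + 2.46046²) = 2.97357 m.
Converting: 2.97357 m × 3.2808 ft/m ≈ 9.7558 ft.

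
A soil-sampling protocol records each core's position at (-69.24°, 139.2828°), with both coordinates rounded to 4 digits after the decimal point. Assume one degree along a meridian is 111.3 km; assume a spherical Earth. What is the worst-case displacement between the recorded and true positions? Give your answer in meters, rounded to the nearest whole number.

6 meters

Rounding to 4 decimal places leaves each coordinate within ±5e-05° of the true value.
Latitude error → 5e-05 × 111300 = 5.565 m along the meridian.
Longitude error → 5e-05 × 111300 × cos 69.24° = 5e-05 × 111300 × 0.3545 ≈ 1.97254 m.
Combining orthogonally: (5.565² + 1.97254²)^½ ≈ 5.90425 m.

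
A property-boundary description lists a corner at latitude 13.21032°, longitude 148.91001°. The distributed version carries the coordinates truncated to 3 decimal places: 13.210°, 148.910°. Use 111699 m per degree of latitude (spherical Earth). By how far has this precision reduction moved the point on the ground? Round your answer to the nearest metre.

36 metres

The latitude changed by +0.00032° and the longitude by +0.00001°.
North–south shift: 0.00032 × 111699 = 35.7437 m.
E–W at 13.21°: 0.00001° × 111699 × cos 13.21° = 0.00001 × 111699 × 0.9735 ≈ 1.08743 m.
Hypotenuse of the two orthogonal shifts: √(35.7437² + 1.08743²) = 35.7602 m.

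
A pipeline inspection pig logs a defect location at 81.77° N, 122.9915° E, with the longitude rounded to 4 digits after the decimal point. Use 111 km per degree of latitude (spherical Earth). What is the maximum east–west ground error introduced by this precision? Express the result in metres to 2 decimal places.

Rounding to 4 decimal places leaves the longitude within ±5e-05° of the true value.
One degree of longitude at 81.77° is 111000 × cos 81.77° ≈ 111000 × 0.1431 = 15889.3 m.
East–west error: 5e-05° × 15889.3 m/° ≈ 0.794467 m.

0.79 metres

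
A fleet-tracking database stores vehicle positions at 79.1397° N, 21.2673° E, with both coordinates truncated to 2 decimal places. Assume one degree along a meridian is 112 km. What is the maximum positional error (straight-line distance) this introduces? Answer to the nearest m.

1140 m

Truncating at 2 decimal places can drop up to a full unit in the last place, so each coordinate may be off by as much as 0.01°.
N–S: 0.01° × 112000 m/° = 1120 m.
East–west component at 79.1397°: 0.01° × 112000 × cos 79.1397° ≈ 0.01 × 21102.5 ≈ 211.025 m.
Combining orthogonally: (1120² + 211.025²)^½ ≈ 1139.71 m.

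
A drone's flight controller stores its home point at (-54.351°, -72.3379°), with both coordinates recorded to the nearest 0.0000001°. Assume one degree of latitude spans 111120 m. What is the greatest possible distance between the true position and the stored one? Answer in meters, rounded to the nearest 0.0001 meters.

0.0064 meters

Rounding to 7 decimal places leaves each coordinate within ±5e-08° of the true value.
North–south component: 5e-08° × 111120 = 0.005556 m.
East–west component at 54.351°: 5e-08° × 111120 × cos 54.351° ≈ 5e-08 × 64762.8 ≈ 0.00323814 m.
The two errors are perpendicular, so the maximum displacement is √(0.005556² + 0.00323814²) ≈ 0.00643076 m.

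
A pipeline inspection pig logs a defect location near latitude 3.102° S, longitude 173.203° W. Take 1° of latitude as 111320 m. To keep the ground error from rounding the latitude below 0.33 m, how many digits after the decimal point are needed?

6 decimal places

One degree of latitude covers 111320 m.
Rounding to N decimal places gives at most 0.5 × 10⁻ᴺ degrees of error, i.e. 0.5 × 10⁻ᴺ × 111320 m.
Need 0.5 × 111320 × 10⁻ᴺ ≤ 0.33 → 10⁻ᴺ ≤ 5.929e-06, so N ≥ 5.23.
So 6 decimal places suffice (0.0557 m); 5 would allow up to 0.557 m.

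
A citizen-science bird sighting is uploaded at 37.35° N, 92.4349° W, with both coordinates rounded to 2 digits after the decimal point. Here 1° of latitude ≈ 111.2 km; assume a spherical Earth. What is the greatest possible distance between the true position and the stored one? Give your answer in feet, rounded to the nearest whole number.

Rounding to 2 decimal places leaves each coordinate within ±0.005° of the true value.
North–south component: 0.005° × 111200 = 556 m.
East–west component at 37.35°: 0.005° × 111200 × cos 37.35° ≈ 0.005 × 88397.8 ≈ 441.989 m.
The two errors are perpendicular, so the maximum displacement is √(556² + 441.989²) ≈ 710.275 m.
In feet: 710.275 m ÷ 0.3048 ≈ 2330.3 ft.

2330 feet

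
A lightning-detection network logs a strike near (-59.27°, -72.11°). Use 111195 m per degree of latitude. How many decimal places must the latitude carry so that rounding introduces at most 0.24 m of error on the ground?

6

One degree of latitude covers 111195 m.
With N decimal places the half-ulp bound is 0.5·10⁻ᴺ°, or 0.5·10⁻ᴺ × 111195 m on the ground.
Setting 55597.5 × 10⁻ᴺ ≤ 0.24 gives 10ᴺ ≥ 2.317e+05, i.e. N ≥ 5.36.
At 5 places the error can reach 0.556 m, but 6 places keeps it to 0.0556 m.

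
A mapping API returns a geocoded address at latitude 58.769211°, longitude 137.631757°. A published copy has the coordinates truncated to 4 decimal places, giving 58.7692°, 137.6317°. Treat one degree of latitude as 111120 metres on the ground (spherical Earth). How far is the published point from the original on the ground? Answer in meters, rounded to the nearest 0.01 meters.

The latitude changed by +0.000011° and the longitude by +0.000057°.
North–south shift: 0.000011 × 111120 = 1.22232 m.
E–W at 58.7692°: 0.000057° × 111120 × cos 58.7692° = 0.000057 × 111120 × 0.5185 ≈ 3.28401 m.
Combined displacement = (1.22232² + 3.28401²)^½ ≈ 3.50411 m.

3.50 meters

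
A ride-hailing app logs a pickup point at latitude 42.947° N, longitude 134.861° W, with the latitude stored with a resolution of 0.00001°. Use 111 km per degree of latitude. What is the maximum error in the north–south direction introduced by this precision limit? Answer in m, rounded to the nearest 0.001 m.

With a 0.00001° grid the true value lies within half a step, ±0.00001°/2 = ±5e-06°, of the stored one.
North–south distance: 5e-06° × 111000 m/° = 0.555 m.

0.555 m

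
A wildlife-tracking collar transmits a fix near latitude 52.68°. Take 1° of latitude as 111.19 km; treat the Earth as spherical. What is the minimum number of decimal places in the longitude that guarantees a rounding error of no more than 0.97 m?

5

At 52.68° one degree of longitude covers 111190 × cos 52.68° ≈ 111190 × 0.6063 ≈ 67410.7 m.
With N decimal places the half-ulp bound is 0.5·10⁻ᴺ°, or 0.5·10⁻ᴺ × 67410.7 m on the ground.
Setting 33705.4 × 10⁻ᴺ ≤ 0.97 gives 10ᴺ ≥ 3.475e+04, i.e. N ≥ 4.54.
So 5 decimal places suffice (0.337 m); 4 would allow up to 3.37 m.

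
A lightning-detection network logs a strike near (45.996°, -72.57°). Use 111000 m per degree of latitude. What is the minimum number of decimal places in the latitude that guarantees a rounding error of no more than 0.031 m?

One degree of latitude covers 111000 m.
N decimal places → at most half a unit in the last place, 0.5 × 10⁻ᴺ° = 111000/2 × 10⁻ᴺ m.
Need 0.5 × 111000 × 10⁻ᴺ ≤ 0.031 → 10⁻ᴺ ≤ 5.586e-07, so N ≥ 6.25.
N = 6 would give 0.0555 m (too coarse); N = 7 gives 0.00555 m ≤ 0.031 m.

7 decimal places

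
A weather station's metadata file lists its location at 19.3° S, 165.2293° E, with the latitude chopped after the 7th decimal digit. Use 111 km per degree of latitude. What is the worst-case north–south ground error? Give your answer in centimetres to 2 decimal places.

1.11 centimetres

Truncating at 7 decimal places can drop up to a full unit in the last place, so the latitude may be off by as much as 1e-07°.
North–south distance: 1e-07° × 111000 m/° = 0.0111 m.
That is 0.0111 m = 1.11 cm.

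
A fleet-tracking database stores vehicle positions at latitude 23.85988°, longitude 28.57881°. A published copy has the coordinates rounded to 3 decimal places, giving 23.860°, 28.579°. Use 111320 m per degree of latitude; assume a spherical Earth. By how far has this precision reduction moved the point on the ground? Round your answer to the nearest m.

24 m

Δlat = 23.85988 − 23.860 = -0.00012°; Δlon = 28.57881 − 28.579 = -0.00019°.
N–S: -0.00012° × 111320 m/° = -13.3584 m.
E–W at 23.86°: -0.00019° × 111320 × cos 23.86° = -0.00019 × 111320 × 0.9145 ≈ -19.3432 m.
Hypotenuse of the two orthogonal shifts: √(13.3584² + 19.3432²) = 23.5076 m.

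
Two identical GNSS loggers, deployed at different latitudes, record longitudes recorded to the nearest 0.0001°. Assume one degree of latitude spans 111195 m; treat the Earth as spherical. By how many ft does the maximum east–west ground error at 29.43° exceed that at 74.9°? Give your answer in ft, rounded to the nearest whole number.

11 ft

Rounding to 4 decimal places leaves the longitude within ±5e-05° of the true value.
At 29.43°: 5e-05° × 111195 × cos 29.43° = 5e-05 × 111195 × 0.8710 ≈ 4.8423 m.
Error at 74.9° = 5e-05° × 111195 × cos 74.9° ≈ 5.5598 × 0.2605 = 1.4483 m.
So the lower-latitude error exceeds the higher by 4.8423 − 1.4483 = 3.394 m.
Converting: 3.39396 m × 3.2808 ft/m ≈ 11.135 ft.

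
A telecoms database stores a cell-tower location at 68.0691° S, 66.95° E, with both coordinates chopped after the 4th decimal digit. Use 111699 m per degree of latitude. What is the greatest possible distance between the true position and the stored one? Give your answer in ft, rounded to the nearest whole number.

39 ft

Truncating at 4 decimal places can drop up to a full unit in the last place, so each coordinate may be off by as much as 0.0001°.
N–S: 0.0001° × 111699 m/° = 11.1699 m.
East–west component at 68.0691°: 0.0001° × 111699 × cos 68.0691° ≈ 0.0001 × 41718.2 ≈ 4.17182 m.
The two errors are perpendicular, so the maximum displacement is √(11.1699² + 4.17182²) ≈ 11.9235 m.
In feet: 11.9235 m ÷ 0.3048 ≈ 39.119 ft.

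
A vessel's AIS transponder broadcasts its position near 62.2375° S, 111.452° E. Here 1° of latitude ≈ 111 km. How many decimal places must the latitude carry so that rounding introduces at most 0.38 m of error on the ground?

6 decimal places

One degree of latitude covers 111000 m.
N decimal places → at most half a unit in the last place, 0.5 × 10⁻ᴺ° = 111000/2 × 10⁻ᴺ m.
Need 0.5 × 111000 × 10⁻ᴺ ≤ 0.38 → 10⁻ᴺ ≤ 6.847e-06, so N ≥ 5.16.
So 6 decimal places suffice (0.0555 m); 5 would allow up to 0.555 m.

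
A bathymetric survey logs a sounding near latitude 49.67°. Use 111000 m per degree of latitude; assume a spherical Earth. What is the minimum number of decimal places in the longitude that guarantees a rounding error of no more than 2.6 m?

At 49.67° one degree of longitude covers 111000 × cos 49.67° ≈ 111000 × 0.6472 ≈ 71838 m.
N decimal places → at most half a unit in the last place, 0.5 × 10⁻ᴺ° = 71838/2 × 10⁻ᴺ m.
Setting 35919 × 10⁻ᴺ ≤ 2.6 gives 10ᴺ ≥ 1.381e+04, i.e. N ≥ 4.14.
N = 4 would give 3.59 m (too coarse); N = 5 gives 0.359 m ≤ 2.6 m.

5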